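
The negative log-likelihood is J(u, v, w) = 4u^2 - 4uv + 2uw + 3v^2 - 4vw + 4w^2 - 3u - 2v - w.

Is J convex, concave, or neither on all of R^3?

J is quadratic, so its Hessian is the constant matrix H = [[8, -4, 2], [-4, 6, -4], [2, -4, 8]].
Leading principal minors: 8, 32, 168.
All positive ⇒ H ≻ 0 ⇒ convex.

convex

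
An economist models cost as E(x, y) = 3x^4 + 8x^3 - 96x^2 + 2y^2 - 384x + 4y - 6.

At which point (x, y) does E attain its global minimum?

(4, -1)

E(x,y) separates as P(x) + Q(y) − 6, so its minimum is min P + min Q − 6.
P'(x) = 12(x - 4)(x + 2)(x + 4) vanishes at x ∈ {-4, -2, 4}; Q'(y) = 4y + 4 vanishes at y ∈ {-1}.
Local minima of P (where P''>0): P(-4)=256, P(4)=-1792. Local minima of Q: Q(-1)=-2.
So the global minimum of E is P(4) + Q(-1) − 6 = -1792 − 2 − 6 = -1800, attained at (4, -1).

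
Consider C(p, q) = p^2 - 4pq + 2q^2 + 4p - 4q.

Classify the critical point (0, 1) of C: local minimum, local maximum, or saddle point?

saddle point

The Hessian of C is constant: H = [[2, -4], [-4, 4]].
det(H) = 2·4 − (-4)² = -8.
Since det(H) < 0, H is indefinite and the critical point is a saddle point.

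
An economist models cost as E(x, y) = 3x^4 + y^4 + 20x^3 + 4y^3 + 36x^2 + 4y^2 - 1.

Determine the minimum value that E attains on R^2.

-1

E(x,y) separates as P(x) + Q(y) − 1, so its minimum is min P + min Q − 1.
P'(x) = 12x(x + 2)(x + 3) vanishes at x ∈ {-3, -2, 0}; Q'(y) = 4y(y + 1)(y + 2) vanishes at y ∈ {-2, -1, 0}.
Local minima of P (where P''>0): P(-3)=27, P(0)=0. Local minima of Q: Q(-2)=0, Q(0)=0.
So the global minimum of E is P(0) + Q(-2) − 1 = 0 + 0 − 1 = -1, attained at (0, -2).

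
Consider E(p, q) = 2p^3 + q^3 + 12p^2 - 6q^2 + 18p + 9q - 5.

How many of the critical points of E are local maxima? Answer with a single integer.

E separates as a function of p plus a function of q, so ∇E=0 decouples.
∂E/∂p = 6(p + 1)(p + 3) = 0 at p ∈ {-3, -1}; ∂E/∂q = 3(q - 3)(q - 1) = 0 at q ∈ {1, 3}.
The Hessian is diagonal: diag(E_pp, E_qq). Second derivatives: E_pp(-3)=-12, E_pp(-1)=12; E_qq(1)=-6, E_qq(3)=6.
Local maxima occur where both diagonal entries negative: (-3, 1). Count: 1.

1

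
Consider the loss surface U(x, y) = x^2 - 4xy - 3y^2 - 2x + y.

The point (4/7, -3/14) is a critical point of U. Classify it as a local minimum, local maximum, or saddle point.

saddle point

The Hessian of U is constant: H = [[2, -4], [-4, -6]].
det(H) = 2·(-6) − (-4)² = -28.
Since det(H) < 0, H is indefinite and the critical point is a saddle point.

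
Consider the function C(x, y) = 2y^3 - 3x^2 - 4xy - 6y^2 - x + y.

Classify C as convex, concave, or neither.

The term 2y^3 is cubic, so the Hessian is not constant.
∂²C/∂y² = 12y - 12, which takes both signs as y varies (negative for sufficiently negative y). A diagonal entry of the Hessian changing sign means the Hessian is neither positive- nor negative-semidefinite on all of R^2.

neither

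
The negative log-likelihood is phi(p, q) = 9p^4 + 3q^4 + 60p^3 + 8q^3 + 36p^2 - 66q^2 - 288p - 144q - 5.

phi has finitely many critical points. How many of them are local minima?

4

phi separates as a function of p plus a function of q, so ∇phi=0 decouples.
∂phi/∂p = 36(p - 1)(p + 2)(p + 4) = 0 at p ∈ {-4, -2, 1}; ∂phi/∂q = 12(q - 3)(q + 1)(q + 4) = 0 at q ∈ {-4, -1, 3}.
The Hessian is diagonal: diag(phi_pp, phi_qq). Second derivatives: phi_pp(-4)=360, phi_pp(-2)=-216, phi_pp(1)=540; phi_qq(-4)=252, phi_qq(-1)=-144, phi_qq(3)=336.
Local minima occur where both diagonal entries positive: (-4, -4), (-4, 3), (1, -4), (1, 3). Count: 4.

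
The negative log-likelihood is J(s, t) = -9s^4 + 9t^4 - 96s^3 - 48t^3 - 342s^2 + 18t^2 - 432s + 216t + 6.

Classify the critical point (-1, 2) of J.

local maximum

The mixed partial ∂²J/∂s∂t is 0, so the Hessian at any point is diag(J_ss, J_tt) = diag(-36(3s^2 + 16s + 19), 36(3t^2 - 8t + 1)).
At (-1, 2): H = diag(-216, -108).
Both eigenvalues are negative, so H is negative definite: a local maximum.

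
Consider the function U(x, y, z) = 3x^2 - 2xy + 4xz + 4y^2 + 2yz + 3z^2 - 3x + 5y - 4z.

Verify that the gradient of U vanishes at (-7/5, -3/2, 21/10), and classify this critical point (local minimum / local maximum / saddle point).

∇U = (6x - 2y + 4z - 3, -2x + 8y + 2z + 5, 4x + 2y + 6z - 4); substituting (-7/5, -3/2, 21/10) gives ∇U = (0, 0, 0), so (-7/5, -3/2, 21/10) is indeed a critical point.
The Hessian is constant: H = [[6, -2, 4], [-2, 8, 2], [4, 2, 6]].
Leading principal minors: Δ₁ = 6, Δ₂ = 44, Δ₃ = 80.
All leading minors are positive, so H is positive definite: a local minimum.

local minimum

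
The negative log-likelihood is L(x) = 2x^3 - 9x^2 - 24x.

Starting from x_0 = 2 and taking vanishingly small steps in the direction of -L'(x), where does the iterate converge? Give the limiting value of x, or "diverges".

L'(x) = 6(x - 4)(x + 1), so L'(2) = -36.
Gradient descent moves in the -L' direction, i.e. x is increasing.
The nearest critical point in that direction is x = 4, where L'' = 30 > 0 (a local minimum). The iterate converges there.

4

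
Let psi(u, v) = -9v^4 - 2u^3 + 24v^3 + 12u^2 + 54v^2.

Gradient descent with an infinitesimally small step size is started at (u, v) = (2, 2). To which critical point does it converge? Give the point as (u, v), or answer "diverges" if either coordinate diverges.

psi is separable, so gradient descent decouples: u follows -∂psi/∂u, v follows -∂psi/∂v.
∂psi/∂u = -6u(u - 4); at u=2 this is 24, so u decreases.
∂psi/∂v = -36v(v - 3)(v + 1); at v=2 this is 216, so v decreases.
u converges to its nearest critical value 0 (a local min of the u-part); v converges to 0. The iterate converges to (0, 0).

(0, 0)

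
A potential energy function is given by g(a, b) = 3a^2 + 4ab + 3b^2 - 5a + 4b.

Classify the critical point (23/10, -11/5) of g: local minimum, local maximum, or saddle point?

local minimum

The Hessian of g is constant: H = [[6, 4], [4, 6]].
det(H) = 6·6 − 4² = 20.
det(H) > 0 and tr(H) = 12 > 0, so H is positive definite and the point is a local minimum.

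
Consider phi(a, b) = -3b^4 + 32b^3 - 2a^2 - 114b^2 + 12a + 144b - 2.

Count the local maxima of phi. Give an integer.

phi separates as a function of a plus a function of b, so ∇phi=0 decouples.
∂phi/∂a = -4(a - 3) = 0 at a ∈ {3}; ∂phi/∂b = -12(b - 4)(b - 3)(b - 1) = 0 at b ∈ {1, 3, 4}.
The Hessian is diagonal: diag(phi_aa, phi_bb). Second derivatives: phi_aa(3)=-4; phi_bb(1)=-72, phi_bb(3)=24, phi_bb(4)=-36.
Local maxima occur where both diagonal entries negative: (3, 1), (3, 4). Count: 2.

2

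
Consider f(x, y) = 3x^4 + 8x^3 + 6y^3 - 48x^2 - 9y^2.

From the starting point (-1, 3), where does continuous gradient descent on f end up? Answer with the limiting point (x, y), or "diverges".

f is separable, so gradient descent decouples: x follows -∂f/∂x, y follows -∂f/∂y.
∂f/∂x = 12x(x - 2)(x + 4); at x=-1 this is 108, so x decreases.
∂f/∂y = 18y(y - 1); at y=3 this is 108, so y decreases.
x converges to its nearest critical value -4 (a local min of the x-part); y converges to 1. The iterate converges to (-4, 1).

(-4, 1)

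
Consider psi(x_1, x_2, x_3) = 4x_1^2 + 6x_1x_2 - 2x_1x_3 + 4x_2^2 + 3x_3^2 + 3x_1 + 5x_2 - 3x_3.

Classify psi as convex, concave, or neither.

convex

psi is quadratic, so its Hessian is the constant matrix H = [[8, 6, -2], [6, 8, 0], [-2, 0, 6]].
Leading principal minors: 8, 28, 136.
All positive ⇒ H ≻ 0 ⇒ convex.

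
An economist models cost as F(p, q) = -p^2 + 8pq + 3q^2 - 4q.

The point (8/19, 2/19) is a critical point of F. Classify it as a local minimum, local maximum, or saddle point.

saddle point

The Hessian of F is constant: H = [[-2, 8], [8, 6]].
det(H) = (-2)·6 − 8² = -76.
Since det(H) < 0, H is indefinite and the critical point is a saddle point.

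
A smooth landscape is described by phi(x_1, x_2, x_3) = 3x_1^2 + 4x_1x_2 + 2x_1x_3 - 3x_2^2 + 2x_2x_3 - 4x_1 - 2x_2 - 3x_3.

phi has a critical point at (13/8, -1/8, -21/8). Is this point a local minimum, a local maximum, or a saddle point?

The Hessian is constant: H = [[6, 4, 2], [4, -6, 2], [2, 2, 0]].
Leading principal minors: Δ₁ = 6, Δ₂ = -52, Δ₃ = 32.
The minors fit neither the all-positive nor the alternating-sign pattern, so H is indefinite: a saddle point.

saddle point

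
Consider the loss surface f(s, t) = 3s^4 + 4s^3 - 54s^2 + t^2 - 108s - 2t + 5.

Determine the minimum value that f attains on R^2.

f(s,t) separates as P(s) + Q(t) + 5, so its minimum is min P + min Q + 5.
P'(s) = 12(s - 3)(s + 1)(s + 3) vanishes at s ∈ {-3, -1, 3}; Q'(t) = 2(t - 1) vanishes at t ∈ {1}.
Local minima of P (where P''>0): P(-3)=-27, P(3)=-459. Local minima of Q: Q(1)=-1.
So the global minimum of f is P(3) + Q(1) + 5 = -459 − 1 + 5 = -455, attained at (3, 1).

-455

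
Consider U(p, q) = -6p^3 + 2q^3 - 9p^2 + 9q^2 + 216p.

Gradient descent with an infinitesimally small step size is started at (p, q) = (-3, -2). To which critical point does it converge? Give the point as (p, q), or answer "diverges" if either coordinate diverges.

(-4, 0)

U is separable, so gradient descent decouples: p follows -∂U/∂p, q follows -∂U/∂q.
∂U/∂p = -18(p - 3)(p + 4); at p=-3 this is 108, so p decreases.
∂U/∂q = 6q(q + 3); at q=-2 this is -12, so q increases.
p converges to its nearest critical value -4 (a local min of the p-part); q converges to 0. The iterate converges to (-4, 0).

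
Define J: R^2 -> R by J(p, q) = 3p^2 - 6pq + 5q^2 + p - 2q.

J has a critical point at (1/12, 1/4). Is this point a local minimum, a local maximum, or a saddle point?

local minimum

The Hessian of J is constant: H = [[6, -6], [-6, 10]].
det(H) = 6·10 − (-6)² = 24.
det(H) > 0 and tr(H) = 16 > 0, so H is positive definite and the point is a local minimum.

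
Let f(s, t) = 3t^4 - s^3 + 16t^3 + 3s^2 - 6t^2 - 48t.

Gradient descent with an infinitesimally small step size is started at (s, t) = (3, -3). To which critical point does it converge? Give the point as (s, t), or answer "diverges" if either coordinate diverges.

f is separable, so gradient descent decouples: s follows -∂f/∂s, t follows -∂f/∂t.
∂f/∂s = -3s(s - 2); at s=3 this is -9, so s increases.
∂f/∂t = 12(t - 1)(t + 1)(t + 4); at t=-3 this is 96, so t decreases.
The s-coordinate has no critical point in that direction and runs off to infinity.

diverges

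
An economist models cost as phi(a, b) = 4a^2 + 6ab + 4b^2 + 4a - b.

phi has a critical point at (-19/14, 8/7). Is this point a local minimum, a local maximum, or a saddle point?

local minimum

The Hessian of phi is constant: H = [[8, 6], [6, 8]].
det(H) = 8·8 − 6² = 28.
det(H) > 0 and tr(H) = 16 > 0, so H is positive definite and the point is a local minimum.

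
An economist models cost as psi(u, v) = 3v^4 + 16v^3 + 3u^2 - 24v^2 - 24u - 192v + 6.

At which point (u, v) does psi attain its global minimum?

psi(u,v) separates as P(u) + Q(v) + 6, so its minimum is min P + min Q + 6.
P'(u) = 6u - 24 vanishes at u ∈ {4}; Q'(v) = 12(v - 2)(v + 2)(v + 4) vanishes at v ∈ {-4, -2, 2}.
Local minima of P (where P''>0): P(4)=-48. Local minima of Q: Q(-4)=128, Q(2)=-304.
So the global minimum of psi is P(4) + Q(2) + 6 = -48 − 304 + 6 = -346, attained at (4, 2).

(4, 2)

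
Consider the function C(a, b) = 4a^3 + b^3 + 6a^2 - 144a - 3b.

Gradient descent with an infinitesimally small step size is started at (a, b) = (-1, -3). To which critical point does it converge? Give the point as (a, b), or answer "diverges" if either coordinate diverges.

diverges

C is separable, so gradient descent decouples: a follows -∂C/∂a, b follows -∂C/∂b.
∂C/∂a = 12(a - 3)(a + 4); at a=-1 this is -144, so a increases.
∂C/∂b = 3(b - 1)(b + 1); at b=-3 this is 24, so b decreases.
The b-coordinate has no critical point in that direction and runs off to infinity.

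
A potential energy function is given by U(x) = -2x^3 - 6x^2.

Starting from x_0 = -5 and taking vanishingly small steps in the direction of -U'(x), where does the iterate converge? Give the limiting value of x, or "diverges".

-2

U'(x) = -6x(x + 2), so U'(-5) = -90.
Gradient descent moves in the -U' direction, i.e. x is increasing.
The nearest critical point in that direction is x = -2, where U'' = 12 > 0 (a local minimum). The iterate converges there.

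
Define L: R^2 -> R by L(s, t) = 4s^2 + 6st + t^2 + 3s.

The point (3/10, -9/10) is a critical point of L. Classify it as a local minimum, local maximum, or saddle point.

saddle point

The Hessian of L is constant: H = [[8, 6], [6, 2]].
det(H) = 8·2 − 6² = -20.
Since det(H) < 0, H is indefinite and the critical point is a saddle point.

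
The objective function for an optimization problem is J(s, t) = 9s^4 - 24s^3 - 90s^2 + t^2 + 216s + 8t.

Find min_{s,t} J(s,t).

-472

J(s,t) separates as P(s) + Q(t), so its minimum is min P + min Q.
P'(s) = 36(s - 3)(s - 1)(s + 2) vanishes at s ∈ {-2, 1, 3}; Q'(t) = 2(t + 4) vanishes at t ∈ {-4}.
Local minima of P (where P''>0): P(-2)=-456, P(3)=-81. Local minima of Q: Q(-4)=-16.
So the global minimum of J is P(-2) + Q(-4) = -456 − 16 = -472, attained at (-2, -4).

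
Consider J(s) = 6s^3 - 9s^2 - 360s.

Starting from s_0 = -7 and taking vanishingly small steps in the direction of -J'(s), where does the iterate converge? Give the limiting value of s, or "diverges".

diverges

J'(s) = 18(s - 5)(s + 4), so J'(-7) = 648.
Gradient descent moves in the -J' direction, i.e. s is decreasing.
There is no critical point below s=-7, and J' keeps the same sign, so the iterate runs off to −∞.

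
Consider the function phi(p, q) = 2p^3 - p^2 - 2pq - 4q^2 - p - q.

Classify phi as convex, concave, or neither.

The term 2p^3 is cubic, so the Hessian is not constant.
∂²phi/∂p² = 12p - 2, which takes both signs as p varies (negative for sufficiently negative p). A diagonal entry of the Hessian changing sign means the Hessian is neither positive- nor negative-semidefinite on all of R^2.

neither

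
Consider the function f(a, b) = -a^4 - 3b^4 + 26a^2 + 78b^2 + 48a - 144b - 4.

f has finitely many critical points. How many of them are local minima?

f separates as a function of a plus a function of b, so ∇f=0 decouples.
∂f/∂a = -4(a - 4)(a + 1)(a + 3) = 0 at a ∈ {-3, -1, 4}; ∂f/∂b = -12(b - 3)(b - 1)(b + 4) = 0 at b ∈ {-4, 1, 3}.
The Hessian is diagonal: diag(f_aa, f_bb). Second derivatives: f_aa(-3)=-56, f_aa(-1)=40, f_aa(4)=-140; f_bb(-4)=-420, f_bb(1)=120, f_bb(3)=-168.
Local minima occur where both diagonal entries positive: (-1, 1). Count: 1.

1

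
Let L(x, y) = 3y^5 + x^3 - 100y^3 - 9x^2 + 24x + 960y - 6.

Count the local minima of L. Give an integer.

2

L separates as a function of x plus a function of y, so ∇L=0 decouples.
∂L/∂x = 3(x - 4)(x - 2) = 0 at x ∈ {2, 4}; ∂L/∂y = 15(y - 4)(y - 2)(y + 2)(y + 4) = 0 at y ∈ {-4, -2, 2, 4}.
The Hessian is diagonal: diag(L_xx, L_yy). Second derivatives: L_xx(2)=-6, L_xx(4)=6; L_yy(-4)=-1440, L_yy(-2)=720, L_yy(2)=-720, L_yy(4)=1440.
Local minima occur where both diagonal entries positive: (4, -2), (4, 4). Count: 2.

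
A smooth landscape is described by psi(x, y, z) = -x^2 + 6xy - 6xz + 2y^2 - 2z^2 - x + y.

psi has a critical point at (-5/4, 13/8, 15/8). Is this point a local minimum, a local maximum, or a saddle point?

saddle point

The Hessian is constant: H = [[-2, 6, -6], [6, 4, 0], [-6, 0, -4]].
Leading principal minors: Δ₁ = -2, Δ₂ = -44, Δ₃ = 32.
The minors fit neither the all-positive nor the alternating-sign pattern, so H is indefinite: a saddle point.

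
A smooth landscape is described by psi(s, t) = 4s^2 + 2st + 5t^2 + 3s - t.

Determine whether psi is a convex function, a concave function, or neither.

convex

psi is quadratic, so its Hessian is the constant matrix H = [[8, 2], [2, 10]].
det(H) = 76, tr(H) = 18.
det(H) > 0 and tr(H) > 0, so H is positive definite everywhere: convex.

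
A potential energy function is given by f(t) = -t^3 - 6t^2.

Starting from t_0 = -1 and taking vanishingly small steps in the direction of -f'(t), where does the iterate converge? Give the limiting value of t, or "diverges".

f'(t) = -3t(t + 4), so f'(-1) = 9.
Gradient descent moves in the -f' direction, i.e. t is decreasing.
The nearest critical point in that direction is t = -4, where f'' = 12 > 0 (a local minimum). The iterate converges there.

-4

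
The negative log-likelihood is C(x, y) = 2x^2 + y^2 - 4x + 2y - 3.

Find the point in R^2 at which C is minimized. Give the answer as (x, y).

C(x,y) separates as P(x) + Q(y) − 3, so its minimum is min P + min Q − 3.
P'(x) = 4x - 4 vanishes at x ∈ {1}; Q'(y) = 2y + 2 vanishes at y ∈ {-1}.
Local minima of P (where P''>0): P(1)=-2. Local minima of Q: Q(-1)=-1.
So the global minimum of C is P(1) + Q(-1) − 3 = -2 − 1 − 3 = -6, attained at (1, -1).

(1, -1)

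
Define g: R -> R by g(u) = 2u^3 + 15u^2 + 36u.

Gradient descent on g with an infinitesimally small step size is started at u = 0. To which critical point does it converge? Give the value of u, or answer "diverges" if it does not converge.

g'(u) = 6(u + 2)(u + 3), so g'(0) = 36.
Gradient descent moves in the -g' direction, i.e. u is decreasing.
The nearest critical point in that direction is u = -2, where g'' = 6 > 0 (a local minimum). The iterate converges there.

-2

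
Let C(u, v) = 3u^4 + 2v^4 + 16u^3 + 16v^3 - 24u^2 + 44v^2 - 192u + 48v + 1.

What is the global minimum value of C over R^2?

C(u,v) separates as P(u) + Q(v) + 1, so its minimum is min P + min Q + 1.
P'(u) = 12(u - 2)(u + 2)(u + 4) vanishes at u ∈ {-4, -2, 2}; Q'(v) = 8(v + 1)(v + 2)(v + 3) vanishes at v ∈ {-3, -2, -1}.
Local minima of P (where P''>0): P(-4)=128, P(2)=-304. Local minima of Q: Q(-3)=-18, Q(-1)=-18.
So the global minimum of C is P(2) + Q(-3) + 1 = -304 − 18 + 1 = -321, attained at (2, -3).

-321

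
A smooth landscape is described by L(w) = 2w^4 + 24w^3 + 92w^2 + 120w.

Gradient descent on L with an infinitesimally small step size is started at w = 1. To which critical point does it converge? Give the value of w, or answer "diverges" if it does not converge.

-1

L'(w) = 8(w + 1)(w + 3)(w + 5), so L'(1) = 384.
Gradient descent moves in the -L' direction, i.e. w is decreasing.
The nearest critical point in that direction is w = -1, where L'' = 64 > 0 (a local minimum). The iterate converges there.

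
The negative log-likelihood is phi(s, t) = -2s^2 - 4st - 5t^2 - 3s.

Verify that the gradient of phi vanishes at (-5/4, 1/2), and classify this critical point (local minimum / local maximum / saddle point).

local maximum

∇phi = (-4s - 4t - 3, -4s - 10t); substituting (-5/4, 1/2) gives ∇phi = (0, 0), so (-5/4, 1/2) is indeed a critical point.
The Hessian of phi is constant: H = [[-4, -4], [-4, -10]].
det(H) = (-4)·(-10) − (-4)² = 24.
det(H) > 0 and tr(H) = -14 < 0, so H is negative definite and the point is a local maximum.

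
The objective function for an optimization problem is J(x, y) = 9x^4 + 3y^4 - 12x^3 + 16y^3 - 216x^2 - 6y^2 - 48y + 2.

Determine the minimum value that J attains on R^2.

J(x,y) separates as P(x) + Q(y) + 2, so its minimum is min P + min Q + 2.
P'(x) = 36x(x - 4)(x + 3) vanishes at x ∈ {-3, 0, 4}; Q'(y) = 12(y - 1)(y + 1)(y + 4) vanishes at y ∈ {-4, -1, 1}.
Local minima of P (where P''>0): P(-3)=-891, P(4)=-1920. Local minima of Q: Q(-4)=-160, Q(1)=-35.
So the global minimum of J is P(4) + Q(-4) + 2 = -1920 − 160 + 2 = -2078, attained at (4, -4).

-2078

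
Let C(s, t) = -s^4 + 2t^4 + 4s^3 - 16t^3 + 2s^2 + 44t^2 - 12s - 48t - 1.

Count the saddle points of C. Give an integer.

5

C separates as a function of s plus a function of t, so ∇C=0 decouples.
∂C/∂s = -4(s - 3)(s - 1)(s + 1) = 0 at s ∈ {-1, 1, 3}; ∂C/∂t = 8(t - 3)(t - 2)(t - 1) = 0 at t ∈ {1, 2, 3}.
The Hessian is diagonal: diag(C_ss, C_tt). Second derivatives: C_ss(-1)=-32, C_ss(1)=16, C_ss(3)=-32; C_tt(1)=16, C_tt(2)=-8, C_tt(3)=16.
Saddle points occur where the two diagonal entries have opposite signs: (-1, 1), (-1, 3), (1, 2), (3, 1), (3, 3). Count: 5.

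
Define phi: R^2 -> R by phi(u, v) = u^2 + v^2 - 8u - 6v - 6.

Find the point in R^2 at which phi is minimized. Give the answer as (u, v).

phi(u,v) separates as P(u) + Q(v) − 6, so its minimum is min P + min Q − 6.
P'(u) = 2u - 8 vanishes at u ∈ {4}; Q'(v) = 2v - 6 vanishes at v ∈ {3}.
Local minima of P (where P''>0): P(4)=-16. Local minima of Q: Q(3)=-9.
So the global minimum of phi is P(4) + Q(3) − 6 = -16 − 9 − 6 = -31, attained at (4, 3).

(4, 3)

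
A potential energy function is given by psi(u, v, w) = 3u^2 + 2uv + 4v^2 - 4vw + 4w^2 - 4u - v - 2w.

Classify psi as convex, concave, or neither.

psi is quadratic, so its Hessian is the constant matrix H = [[6, 2, 0], [2, 8, -4], [0, -4, 8]].
Leading principal minors: 6, 44, 256.
All positive ⇒ H ≻ 0 ⇒ convex.

convex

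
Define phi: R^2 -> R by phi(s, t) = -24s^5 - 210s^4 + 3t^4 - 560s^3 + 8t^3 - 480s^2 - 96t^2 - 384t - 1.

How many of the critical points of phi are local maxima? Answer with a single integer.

2

phi separates as a function of s plus a function of t, so ∇phi=0 decouples.
∂phi/∂s = -120s(s + 1)(s + 2)(s + 4) = 0 at s ∈ {-4, -2, -1, 0}; ∂phi/∂t = 12(t - 4)(t + 2)(t + 4) = 0 at t ∈ {-4, -2, 4}.
The Hessian is diagonal: diag(phi_ss, phi_tt). Second derivatives: phi_ss(-4)=2880, phi_ss(-2)=-480, phi_ss(-1)=360, phi_ss(0)=-960; phi_tt(-4)=192, phi_tt(-2)=-144, phi_tt(4)=576.
Local maxima occur where both diagonal entries negative: (-2, -2), (0, -2). Count: 2.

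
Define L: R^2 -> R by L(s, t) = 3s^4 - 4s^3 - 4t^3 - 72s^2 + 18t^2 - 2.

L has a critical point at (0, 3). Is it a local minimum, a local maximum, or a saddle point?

local maximum

The mixed partial ∂²L/∂s∂t is 0, so the Hessian at any point is diag(L_ss, L_tt) = diag(12(3s^2 - 2s - 12), 12(-2t + 3)).
At (0, 3): H = diag(-144, -36).
Both eigenvalues are negative, so H is negative definite: a local maximum.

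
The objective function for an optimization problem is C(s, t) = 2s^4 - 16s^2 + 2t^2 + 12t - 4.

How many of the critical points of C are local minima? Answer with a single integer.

C separates as a function of s plus a function of t, so ∇C=0 decouples.
∂C/∂s = 8s(s - 2)(s + 2) = 0 at s ∈ {-2, 0, 2}; ∂C/∂t = 4(t + 3) = 0 at t ∈ {-3}.
The Hessian is diagonal: diag(C_ss, C_tt). Second derivatives: C_ss(-2)=64, C_ss(0)=-32, C_ss(2)=64; C_tt(-3)=4.
Local minima occur where both diagonal entries positive: (-2, -3), (2, -3). Count: 2.

2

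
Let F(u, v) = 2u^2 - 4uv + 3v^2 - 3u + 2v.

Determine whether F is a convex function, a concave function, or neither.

convex

F is quadratic, so its Hessian is the constant matrix H = [[4, -4], [-4, 6]].
det(H) = 8, tr(H) = 10.
det(H) > 0 and tr(H) > 0, so H is positive definite everywhere: convex.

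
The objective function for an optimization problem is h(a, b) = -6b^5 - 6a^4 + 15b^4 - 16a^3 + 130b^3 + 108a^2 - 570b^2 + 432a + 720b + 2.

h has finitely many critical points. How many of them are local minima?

2

h separates as a function of a plus a function of b, so ∇h=0 decouples.
∂h/∂a = -24(a - 3)(a + 2)(a + 3) = 0 at a ∈ {-3, -2, 3}; ∂h/∂b = -30(b - 3)(b - 2)(b - 1)(b + 4) = 0 at b ∈ {-4, 1, 2, 3}.
The Hessian is diagonal: diag(h_aa, h_bb). Second derivatives: h_aa(-3)=-144, h_aa(-2)=120, h_aa(3)=-720; h_bb(-4)=6300, h_bb(1)=-300, h_bb(2)=180, h_bb(3)=-420.
Local minima occur where both diagonal entries positive: (-2, -4), (-2, 2). Count: 2.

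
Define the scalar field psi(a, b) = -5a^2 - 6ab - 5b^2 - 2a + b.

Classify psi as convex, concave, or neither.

psi is quadratic, so its Hessian is the constant matrix H = [[-10, -6], [-6, -10]].
det(H) = 64, tr(H) = -20.
det(H) > 0 and tr(H) < 0, so H is negative definite everywhere: concave.

concave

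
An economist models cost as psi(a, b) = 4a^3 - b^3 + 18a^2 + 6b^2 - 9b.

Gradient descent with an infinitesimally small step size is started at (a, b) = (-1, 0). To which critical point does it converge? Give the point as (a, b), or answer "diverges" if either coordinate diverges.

psi is separable, so gradient descent decouples: a follows -∂psi/∂a, b follows -∂psi/∂b.
∂psi/∂a = 12a(a + 3); at a=-1 this is -24, so a increases.
∂psi/∂b = -3(b - 3)(b - 1); at b=0 this is -9, so b increases.
a converges to its nearest critical value 0 (a local min of the a-part); b converges to 1. The iterate converges to (0, 1).

(0, 1)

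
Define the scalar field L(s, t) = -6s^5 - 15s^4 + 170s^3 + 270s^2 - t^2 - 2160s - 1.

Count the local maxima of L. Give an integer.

2

L separates as a function of s plus a function of t, so ∇L=0 decouples.
∂L/∂s = -30(s - 3)(s - 2)(s + 3)(s + 4) = 0 at s ∈ {-4, -3, 2, 3}; ∂L/∂t = -2t = 0 at t ∈ {0}.
The Hessian is diagonal: diag(L_ss, L_tt). Second derivatives: L_ss(-4)=1260, L_ss(-3)=-900, L_ss(2)=900, L_ss(3)=-1260; L_tt(0)=-2.
Local maxima occur where both diagonal entries negative: (-3, 0), (3, 0). Count: 2.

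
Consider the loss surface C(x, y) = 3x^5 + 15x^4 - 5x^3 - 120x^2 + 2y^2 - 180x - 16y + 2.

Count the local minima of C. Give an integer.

2

C separates as a function of x plus a function of y, so ∇C=0 decouples.
∂C/∂x = 15(x - 2)(x + 1)(x + 2)(x + 3) = 0 at x ∈ {-3, -2, -1, 2}; ∂C/∂y = 4(y - 4) = 0 at y ∈ {4}.
The Hessian is diagonal: diag(C_xx, C_yy). Second derivatives: C_xx(-3)=-150, C_xx(-2)=60, C_xx(-1)=-90, C_xx(2)=900; C_yy(4)=4.
Local minima occur where both diagonal entries positive: (-2, 4), (2, 4). Count: 2.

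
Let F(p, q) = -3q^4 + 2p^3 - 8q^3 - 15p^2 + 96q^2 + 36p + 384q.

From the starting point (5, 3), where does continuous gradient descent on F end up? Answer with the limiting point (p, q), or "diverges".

(3, -2)

F is separable, so gradient descent decouples: p follows -∂F/∂p, q follows -∂F/∂q.
∂F/∂p = 6(p - 3)(p - 2); at p=5 this is 36, so p decreases.
∂F/∂q = -12(q - 4)(q + 2)(q + 4); at q=3 this is 420, so q decreases.
p converges to its nearest critical value 3 (a local min of the p-part); q converges to -2. The iterate converges to (3, -2).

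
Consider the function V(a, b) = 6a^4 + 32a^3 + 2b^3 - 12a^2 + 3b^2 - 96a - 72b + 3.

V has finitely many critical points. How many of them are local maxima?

1

V separates as a function of a plus a function of b, so ∇V=0 decouples.
∂V/∂a = 24(a - 1)(a + 1)(a + 4) = 0 at a ∈ {-4, -1, 1}; ∂V/∂b = 6(b - 3)(b + 4) = 0 at b ∈ {-4, 3}.
The Hessian is diagonal: diag(V_aa, V_bb). Second derivatives: V_aa(-4)=360, V_aa(-1)=-144, V_aa(1)=240; V_bb(-4)=-42, V_bb(3)=42.
Local maxima occur where both diagonal entries negative: (-1, -4). Count: 1.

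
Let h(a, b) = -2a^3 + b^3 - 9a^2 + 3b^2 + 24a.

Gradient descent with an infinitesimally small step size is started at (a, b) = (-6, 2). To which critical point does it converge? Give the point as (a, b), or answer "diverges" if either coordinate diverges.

h is separable, so gradient descent decouples: a follows -∂h/∂a, b follows -∂h/∂b.
∂h/∂a = -6(a - 1)(a + 4); at a=-6 this is -84, so a increases.
∂h/∂b = 3b(b + 2); at b=2 this is 24, so b decreases.
a converges to its nearest critical value -4 (a local min of the a-part); b converges to 0. The iterate converges to (-4, 0).

(-4, 0)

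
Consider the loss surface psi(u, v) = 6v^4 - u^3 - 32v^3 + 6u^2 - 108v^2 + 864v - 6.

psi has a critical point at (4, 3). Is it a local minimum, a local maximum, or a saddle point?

local maximum

The mixed partial ∂²psi/∂u∂v is 0, so the Hessian at any point is diag(psi_uu, psi_vv) = diag(6(-u + 2), 24(3v^2 - 8v - 9)).
At (4, 3): H = diag(-12, -144).
Both eigenvalues are negative, so H is negative definite: a local maximum.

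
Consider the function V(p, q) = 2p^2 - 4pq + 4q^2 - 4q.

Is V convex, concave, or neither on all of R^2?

convex

V is quadratic, so its Hessian is the constant matrix H = [[4, -4], [-4, 8]].
det(H) = 16, tr(H) = 12.
det(H) > 0 and tr(H) > 0, so H is positive definite everywhere: convex.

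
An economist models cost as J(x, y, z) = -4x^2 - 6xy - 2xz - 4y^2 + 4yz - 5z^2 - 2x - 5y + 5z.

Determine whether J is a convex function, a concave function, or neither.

J is quadratic, so its Hessian is the constant matrix H = [[-8, -6, -2], [-6, -8, 4], [-2, 4, -10]].
Leading principal minors: -8, 28, -24.
Signs alternate −, +, − ⇒ H ≺ 0 ⇒ concave.

concave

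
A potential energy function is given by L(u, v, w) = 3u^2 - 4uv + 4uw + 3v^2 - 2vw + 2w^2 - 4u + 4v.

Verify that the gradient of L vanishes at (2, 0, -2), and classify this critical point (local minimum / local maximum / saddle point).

∇L = (6u - 4v + 4w - 4, -4u + 6v - 2w + 4, 4u - 2v + 4w); substituting (2, 0, -2) gives ∇L = (0, 0, 0), so (2, 0, -2) is indeed a critical point.
The Hessian is constant: H = [[6, -4, 4], [-4, 6, -2], [4, -2, 4]].
Leading principal minors: Δ₁ = 6, Δ₂ = 20, Δ₃ = 24.
All leading minors are positive, so H is positive definite: a local minimum.

local minimum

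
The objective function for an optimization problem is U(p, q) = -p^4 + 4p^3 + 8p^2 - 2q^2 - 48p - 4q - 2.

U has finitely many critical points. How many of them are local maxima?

U separates as a function of p plus a function of q, so ∇U=0 decouples.
∂U/∂p = -4(p - 3)(p - 2)(p + 2) = 0 at p ∈ {-2, 2, 3}; ∂U/∂q = -4(q + 1) = 0 at q ∈ {-1}.
The Hessian is diagonal: diag(U_pp, U_qq). Second derivatives: U_pp(-2)=-80, U_pp(2)=16, U_pp(3)=-20; U_qq(-1)=-4.
Local maxima occur where both diagonal entries negative: (-2, -1), (3, -1). Count: 2.

2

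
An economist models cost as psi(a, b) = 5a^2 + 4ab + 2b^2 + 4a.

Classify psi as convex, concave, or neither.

psi is quadratic, so its Hessian is the constant matrix H = [[10, 4], [4, 4]].
det(H) = 24, tr(H) = 14.
det(H) > 0 and tr(H) > 0, so H is positive definite everywhere: convex.

convex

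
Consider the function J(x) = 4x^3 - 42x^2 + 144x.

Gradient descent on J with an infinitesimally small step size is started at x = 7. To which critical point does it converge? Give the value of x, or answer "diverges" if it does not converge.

4

J'(x) = 12(x - 4)(x - 3), so J'(7) = 144.
Gradient descent moves in the -J' direction, i.e. x is decreasing.
The nearest critical point in that direction is x = 4, where J'' = 12 > 0 (a local minimum). The iterate converges there.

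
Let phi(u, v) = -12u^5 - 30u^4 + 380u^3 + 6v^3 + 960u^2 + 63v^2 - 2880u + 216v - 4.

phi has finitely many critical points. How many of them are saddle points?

4

phi separates as a function of u plus a function of v, so ∇phi=0 decouples.
∂phi/∂u = -60(u - 4)(u - 1)(u + 3)(u + 4) = 0 at u ∈ {-4, -3, 1, 4}; ∂phi/∂v = 18(v + 3)(v + 4) = 0 at v ∈ {-4, -3}.
The Hessian is diagonal: diag(phi_uu, phi_vv). Second derivatives: phi_uu(-4)=2400, phi_uu(-3)=-1680, phi_uu(1)=3600, phi_uu(4)=-10080; phi_vv(-4)=-18, phi_vv(-3)=18.
Saddle points occur where the two diagonal entries have opposite signs: (-4, -4), (-3, -3), (1, -4), (4, -3). Count: 4.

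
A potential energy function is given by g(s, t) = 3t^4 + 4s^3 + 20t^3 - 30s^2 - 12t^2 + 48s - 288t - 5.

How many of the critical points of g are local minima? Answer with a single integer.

2

g separates as a function of s plus a function of t, so ∇g=0 decouples.
∂g/∂s = 12(s - 4)(s - 1) = 0 at s ∈ {1, 4}; ∂g/∂t = 12(t - 2)(t + 3)(t + 4) = 0 at t ∈ {-4, -3, 2}.
The Hessian is diagonal: diag(g_ss, g_tt). Second derivatives: g_ss(1)=-36, g_ss(4)=36; g_tt(-4)=72, g_tt(-3)=-60, g_tt(2)=360.
Local minima occur where both diagonal entries positive: (4, -4), (4, 2). Count: 2.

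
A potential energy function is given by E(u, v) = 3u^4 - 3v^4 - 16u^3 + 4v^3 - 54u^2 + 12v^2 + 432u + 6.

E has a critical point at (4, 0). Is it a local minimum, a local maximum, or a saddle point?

local minimum

The mixed partial ∂²E/∂u∂v is 0, so the Hessian at any point is diag(E_uu, E_vv) = diag(12(3u^2 - 8u - 9), 12(-3v^2 + 2v + 2)).
At (4, 0): H = diag(84, 24).
Both eigenvalues are positive, so H is positive definite: a local minimum.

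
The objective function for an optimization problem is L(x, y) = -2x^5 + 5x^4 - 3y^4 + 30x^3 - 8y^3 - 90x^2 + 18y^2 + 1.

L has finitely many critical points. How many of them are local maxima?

4

L separates as a function of x plus a function of y, so ∇L=0 decouples.
∂L/∂x = -10x(x - 3)(x - 2)(x + 3) = 0 at x ∈ {-3, 0, 2, 3}; ∂L/∂y = -12y(y - 1)(y + 3) = 0 at y ∈ {-3, 0, 1}.
The Hessian is diagonal: diag(L_xx, L_yy). Second derivatives: L_xx(-3)=900, L_xx(0)=-180, L_xx(2)=100, L_xx(3)=-180; L_yy(-3)=-144, L_yy(0)=36, L_yy(1)=-48.
Local maxima occur where both diagonal entries negative: (0, -3), (0, 1), (3, -3), (3, 1). Count: 4.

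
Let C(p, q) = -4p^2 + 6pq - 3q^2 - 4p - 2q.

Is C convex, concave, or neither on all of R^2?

C is quadratic, so its Hessian is the constant matrix H = [[-8, 6], [6, -6]].
det(H) = 12, tr(H) = -14.
det(H) > 0 and tr(H) < 0, so H is negative definite everywhere: concave.

concave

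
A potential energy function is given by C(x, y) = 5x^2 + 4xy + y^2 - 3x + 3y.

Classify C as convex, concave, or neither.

convex

C is quadratic, so its Hessian is the constant matrix H = [[10, 4], [4, 2]].
det(H) = 4, tr(H) = 12.
det(H) > 0 and tr(H) > 0, so H is positive definite everywhere: convex.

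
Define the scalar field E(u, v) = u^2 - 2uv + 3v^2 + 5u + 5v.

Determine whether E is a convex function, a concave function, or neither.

convex

E is quadratic, so its Hessian is the constant matrix H = [[2, -2], [-2, 6]].
det(H) = 8, tr(H) = 8.
det(H) > 0 and tr(H) > 0, so H is positive definite everywhere: convex.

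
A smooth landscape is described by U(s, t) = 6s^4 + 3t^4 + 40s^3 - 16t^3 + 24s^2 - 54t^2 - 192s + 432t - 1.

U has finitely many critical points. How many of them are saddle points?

U separates as a function of s plus a function of t, so ∇U=0 decouples.
∂U/∂s = 24(s - 1)(s + 2)(s + 4) = 0 at s ∈ {-4, -2, 1}; ∂U/∂t = 12(t - 4)(t - 3)(t + 3) = 0 at t ∈ {-3, 3, 4}.
The Hessian is diagonal: diag(U_ss, U_tt). Second derivatives: U_ss(-4)=240, U_ss(-2)=-144, U_ss(1)=360; U_tt(-3)=504, U_tt(3)=-72, U_tt(4)=84.
Saddle points occur where the two diagonal entries have opposite signs: (-4, 3), (-2, -3), (-2, 4), (1, 3). Count: 4.

4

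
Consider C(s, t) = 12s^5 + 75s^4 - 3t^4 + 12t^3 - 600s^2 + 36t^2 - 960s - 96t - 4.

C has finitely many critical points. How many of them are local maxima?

C separates as a function of s plus a function of t, so ∇C=0 decouples.
∂C/∂s = 60(s - 2)(s + 1)(s + 2)(s + 4) = 0 at s ∈ {-4, -2, -1, 2}; ∂C/∂t = -12(t - 4)(t - 1)(t + 2) = 0 at t ∈ {-2, 1, 4}.
The Hessian is diagonal: diag(C_ss, C_tt). Second derivatives: C_ss(-4)=-2160, C_ss(-2)=480, C_ss(-1)=-540, C_ss(2)=4320; C_tt(-2)=-216, C_tt(1)=108, C_tt(4)=-216.
Local maxima occur where both diagonal entries negative: (-4, -2), (-4, 4), (-1, -2), (-1, 4). Count: 4.

4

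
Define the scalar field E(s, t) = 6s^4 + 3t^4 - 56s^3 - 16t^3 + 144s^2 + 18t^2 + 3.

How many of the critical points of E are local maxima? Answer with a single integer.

E separates as a function of s plus a function of t, so ∇E=0 decouples.
∂E/∂s = 24s(s - 4)(s - 3) = 0 at s ∈ {0, 3, 4}; ∂E/∂t = 12t(t - 3)(t - 1) = 0 at t ∈ {0, 1, 3}.
The Hessian is diagonal: diag(E_ss, E_tt). Second derivatives: E_ss(0)=288, E_ss(3)=-72, E_ss(4)=96; E_tt(0)=36, E_tt(1)=-24, E_tt(3)=72.
Local maxima occur where both diagonal entries negative: (3, 1). Count: 1.

1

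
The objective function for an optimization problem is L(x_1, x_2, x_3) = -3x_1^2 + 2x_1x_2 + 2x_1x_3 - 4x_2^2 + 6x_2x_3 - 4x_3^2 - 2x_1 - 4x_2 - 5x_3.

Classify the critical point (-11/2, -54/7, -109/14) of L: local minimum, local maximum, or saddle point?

The Hessian is constant: H = [[-6, 2, 2], [2, -8, 6], [2, 6, -8]].
Leading principal minors: Δ₁ = -6, Δ₂ = 44, Δ₃ = -56.
The minors alternate sign starting negative (−, +, −), so H is negative definite: a local maximum.

local maximum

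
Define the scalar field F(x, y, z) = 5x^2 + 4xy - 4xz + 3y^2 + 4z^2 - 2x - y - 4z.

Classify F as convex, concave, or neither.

F is quadratic, so its Hessian is the constant matrix H = [[10, 4, -4], [4, 6, 0], [-4, 0, 8]].
Leading principal minors: 10, 44, 256.
All positive ⇒ H ≻ 0 ⇒ convex.

convex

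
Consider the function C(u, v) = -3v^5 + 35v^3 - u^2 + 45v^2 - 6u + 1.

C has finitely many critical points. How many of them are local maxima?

2

C separates as a function of u plus a function of v, so ∇C=0 decouples.
∂C/∂u = -2(u + 3) = 0 at u ∈ {-3}; ∂C/∂v = -15v(v - 3)(v + 1)(v + 2) = 0 at v ∈ {-2, -1, 0, 3}.
The Hessian is diagonal: diag(C_uu, C_vv). Second derivatives: C_uu(-3)=-2; C_vv(-2)=150, C_vv(-1)=-60, C_vv(0)=90, C_vv(3)=-900.
Local maxima occur where both diagonal entries negative: (-3, -1), (-3, 3). Count: 2.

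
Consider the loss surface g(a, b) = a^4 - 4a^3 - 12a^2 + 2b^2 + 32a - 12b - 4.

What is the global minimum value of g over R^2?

g(a,b) separates as P(a) + Q(b) − 4, so its minimum is min P + min Q − 4.
P'(a) = 4(a - 4)(a - 1)(a + 2) vanishes at a ∈ {-2, 1, 4}; Q'(b) = 4b - 12 vanishes at b ∈ {3}.
Local minima of P (where P''>0): P(-2)=-64, P(4)=-64. Local minima of Q: Q(3)=-18.
So the global minimum of g is P(-2) + Q(3) − 4 = -64 − 18 − 4 = -86, attained at (-2, 3).

-86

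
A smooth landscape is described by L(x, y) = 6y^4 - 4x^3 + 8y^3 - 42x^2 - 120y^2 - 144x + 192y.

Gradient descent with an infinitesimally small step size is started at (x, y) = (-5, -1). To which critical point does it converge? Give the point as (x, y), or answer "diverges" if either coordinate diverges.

(-4, -4)

L is separable, so gradient descent decouples: x follows -∂L/∂x, y follows -∂L/∂y.
∂L/∂x = -12(x + 3)(x + 4); at x=-5 this is -24, so x increases.
∂L/∂y = 24(y - 2)(y - 1)(y + 4); at y=-1 this is 432, so y decreases.
x converges to its nearest critical value -4 (a local min of the x-part); y converges to -4. The iterate converges to (-4, -4).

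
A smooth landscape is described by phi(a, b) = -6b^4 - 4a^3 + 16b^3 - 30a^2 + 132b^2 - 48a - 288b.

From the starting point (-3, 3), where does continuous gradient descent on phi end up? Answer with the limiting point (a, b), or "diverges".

(-4, 1)

phi is separable, so gradient descent decouples: a follows -∂phi/∂a, b follows -∂phi/∂b.
∂phi/∂a = -12(a + 1)(a + 4); at a=-3 this is 24, so a decreases.
∂phi/∂b = -24(b - 4)(b - 1)(b + 3); at b=3 this is 288, so b decreases.
a converges to its nearest critical value -4 (a local min of the a-part); b converges to 1. The iterate converges to (-4, 1).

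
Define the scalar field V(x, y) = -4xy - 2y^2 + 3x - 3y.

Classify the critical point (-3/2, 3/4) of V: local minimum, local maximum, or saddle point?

The Hessian of V is constant: H = [[0, -4], [-4, -4]].
det(H) = 0·(-4) − (-4)² = -16.
Since det(H) < 0, H is indefinite and the critical point is a saddle point.

saddle point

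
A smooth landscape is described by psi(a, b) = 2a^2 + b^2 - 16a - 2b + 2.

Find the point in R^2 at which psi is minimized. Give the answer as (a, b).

psi(a,b) separates as P(a) + Q(b) + 2, so its minimum is min P + min Q + 2.
P'(a) = 4a - 16 vanishes at a ∈ {4}; Q'(b) = 2b - 2 vanishes at b ∈ {1}.
Local minima of P (where P''>0): P(4)=-32. Local minima of Q: Q(1)=-1.
So the global minimum of psi is P(4) + Q(1) + 2 = -32 − 1 + 2 = -31, attained at (4, 1).

(4, 1)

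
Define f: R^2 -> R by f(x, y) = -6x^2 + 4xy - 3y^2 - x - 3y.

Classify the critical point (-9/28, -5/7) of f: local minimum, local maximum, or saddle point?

The Hessian of f is constant: H = [[-12, 4], [4, -6]].
det(H) = (-12)·(-6) − 4² = 56.
det(H) > 0 and tr(H) = -18 < 0, so H is negative definite and the point is a local maximum.

local maximum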